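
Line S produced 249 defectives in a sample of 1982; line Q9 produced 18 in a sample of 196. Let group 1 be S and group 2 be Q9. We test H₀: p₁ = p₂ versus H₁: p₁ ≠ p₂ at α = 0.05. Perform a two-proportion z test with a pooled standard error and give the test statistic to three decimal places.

z = 1.376

p̂₁ = 249/1982 ≈ 0.12563, p̂₂ = 18/196 ≈ 0.09184.
Pooled p̂ = (249+18)/(1982+196) = 267/2178 = 0.12259.
SE = √(p̂(1−p̂)(1/n₁+1/n₂)) = √(0.12259·0.87741·0.00560658) = √(0.000603051) = 0.02456.
z = (0.12563 − 0.09184)/0.02456 = 0.03379/0.02456 = 1.376.
Two-sided p-value ≈ 2·Φ(−1.376) = 0.1688, so at α = 0.05 we fail to reject H₀.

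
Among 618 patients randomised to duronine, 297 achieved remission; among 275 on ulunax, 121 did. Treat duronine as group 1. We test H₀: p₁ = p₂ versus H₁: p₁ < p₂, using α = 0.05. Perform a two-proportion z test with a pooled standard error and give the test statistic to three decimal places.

p̂₁ = 297/618 = 0.48058, p̂₂ = 121/275 = 0.44000.
Pooled p̂ = (297+121)/(618+275) = 418/893 = 0.46809.
SE = √(0.248981 × 0.00525449) = 0.03617.
z = (0.48058 − 0.44000)/0.03617 = 0.04058/0.03617 = 1.122.
p-value = P(Z < 1.122) ≈ 0.8691. With α = 0.05, fail to reject H₀.

z = 1.122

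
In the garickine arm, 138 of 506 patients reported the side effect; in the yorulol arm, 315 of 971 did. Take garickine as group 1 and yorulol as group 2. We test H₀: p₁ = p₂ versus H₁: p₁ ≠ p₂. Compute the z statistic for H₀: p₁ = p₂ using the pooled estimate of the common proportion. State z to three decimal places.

z = -2.044

p̂₁ = 138/506 ≈ 0.27273, p̂₂ = 315/971 ≈ 0.32441.
Pooled p̂ = (138+315)/(506+971) = 453/1477 = 0.30670.
SE = √(p̂(1−p̂)(1/n₁+1/n₂)) = √(0.30670·0.69330·0.00300615) = √(0.000639216) = 0.02528.
z = (0.27273 − 0.32441)/0.02528 = -0.05168/0.02528 = -2.044.
Two-sided p-value ≈ 2·Φ(−2.044) = 0.0409.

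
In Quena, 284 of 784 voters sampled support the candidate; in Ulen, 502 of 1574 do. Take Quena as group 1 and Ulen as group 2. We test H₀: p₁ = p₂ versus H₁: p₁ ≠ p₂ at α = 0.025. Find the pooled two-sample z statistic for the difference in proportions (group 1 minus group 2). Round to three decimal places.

z = 2.102

p̂₁ = 284/784 ≈ 0.362245, p̂₂ = 502/1574 ≈ 0.318933.
Pooled p̂ = (284+502)/(784+1574) = 786/2358 = 0.333333.
SE = √(p̂(1−p̂)(1/n₁+1/n₂)) = √(0.333333·0.666667·0.00191083) = √(0.00042463) = 0.020607.
z = (0.362245 − 0.318933)/0.020607 = 0.043312/0.020607 = 2.102.
p-value = 2·P(Z > 2.102) ≈ 0.0356, so at α = 0.025 we fail to reject H₀.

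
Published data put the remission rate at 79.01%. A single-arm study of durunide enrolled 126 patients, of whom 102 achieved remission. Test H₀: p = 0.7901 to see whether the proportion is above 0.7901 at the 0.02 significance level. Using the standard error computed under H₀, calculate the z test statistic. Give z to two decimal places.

z = 0.54

p̂ = 102/126 = 0.80952.
Standard error under H₀: √(0.7901×0.2099/126) = 0.03628.
z = (0.80952 − 0.7901)/0.03628 = 0.01942/0.03628 = 0.54.
p-value = P(Z > 0.535) ≈ 0.2962, so at α = 0.02 we fail to reject H₀.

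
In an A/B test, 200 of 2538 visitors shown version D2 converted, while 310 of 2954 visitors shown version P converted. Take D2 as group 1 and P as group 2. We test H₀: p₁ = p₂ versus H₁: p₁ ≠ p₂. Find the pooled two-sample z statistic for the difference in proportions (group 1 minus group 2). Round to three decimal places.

z = -3.328

p̂₁ = 200/2538 = 0.078802, p̂₂ = 310/2954 = 0.104942.
Pooled p̂ = (200+310)/(2538+2954) = 510/5492 = 0.092862.
SE = √(p̂(1−p̂)(1/n₁+1/n₂)) = √(0.092862·0.907138·0.000732535) = √(6.1708e-05) = 0.007855.
z = (0.078802 − 0.104942)/0.007855 = -0.026140/0.007855 = -3.328.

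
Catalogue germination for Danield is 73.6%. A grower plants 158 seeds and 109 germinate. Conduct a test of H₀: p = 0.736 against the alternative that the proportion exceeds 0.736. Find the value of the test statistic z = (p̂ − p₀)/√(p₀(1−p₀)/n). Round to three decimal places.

z = -1.315

p̂ = 109/158 = 0.68987.
Standard error under H₀: √(0.736×0.264/158) = 0.03507.
z = (0.68987 − 0.736)/0.03507 = -0.04613/0.03507 = -1.315.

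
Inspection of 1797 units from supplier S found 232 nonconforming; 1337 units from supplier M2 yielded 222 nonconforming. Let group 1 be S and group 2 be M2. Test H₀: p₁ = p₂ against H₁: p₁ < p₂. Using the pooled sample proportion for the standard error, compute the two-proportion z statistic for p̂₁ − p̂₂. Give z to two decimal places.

z = -2.91

p̂₁ = 232/1797 = 0.1291, p̂₂ = 222/1337 = 0.1660.
Pooled p̂ = (232+222)/(1797+1337) = 454/3134 = 0.1449.
SE = √(p̂(1−p̂)(1/n₁+1/n₂)) = √(0.1449·0.8551·0.00130443) = √(0.000161589) = 0.0127.
z = (0.1291 − 0.1660)/0.0127 = -0.0369/0.0127 = -2.91.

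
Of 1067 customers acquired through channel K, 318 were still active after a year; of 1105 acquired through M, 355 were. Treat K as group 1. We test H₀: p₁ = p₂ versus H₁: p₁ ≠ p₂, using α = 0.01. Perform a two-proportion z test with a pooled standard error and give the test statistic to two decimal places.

z = -1.17

p̂₁ = 318/1067 = 0.29803, p̂₂ = 355/1105 = 0.32127.
Pooled p̂ = (318+355)/(1067+1105) = 673/2172 = 0.30985.
SE = √(0.213844 × 0.00184218) = 0.01985.
z = (0.29803 − 0.32127)/0.01985 = -0.02324/0.01985 = -1.17.
p-value = 2·P(Z > 1.171) ≈ 0.2417; since p > α = 0.01, fail to reject H₀.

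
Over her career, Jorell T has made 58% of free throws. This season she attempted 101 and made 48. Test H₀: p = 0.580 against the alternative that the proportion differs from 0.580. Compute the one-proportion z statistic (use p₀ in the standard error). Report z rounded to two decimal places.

z = -2.13

p̂ = 48/101 ≈ 0.4752.
Under H₀, SE = √(0.58·0.42/101) = √(0.00241188) = 0.0491.
z = (0.4752 − 0.58)/0.0491 = -0.1048/0.0491 = -2.13.
Two-sided p-value ≈ 2·Φ(−2.133) = 0.0329.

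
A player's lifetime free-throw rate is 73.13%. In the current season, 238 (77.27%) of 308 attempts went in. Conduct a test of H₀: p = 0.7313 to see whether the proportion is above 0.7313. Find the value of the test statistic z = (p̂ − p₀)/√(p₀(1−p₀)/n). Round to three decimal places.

p̂ = 238/308 ≈ 0.77273.
Under H₀, SE = √(0.7313·0.2687/308) = √(0.000637988) = 0.02526.
z = (0.77273 − 0.7313)/0.02526 = 0.04143/0.02526 = 1.640.

z = 1.640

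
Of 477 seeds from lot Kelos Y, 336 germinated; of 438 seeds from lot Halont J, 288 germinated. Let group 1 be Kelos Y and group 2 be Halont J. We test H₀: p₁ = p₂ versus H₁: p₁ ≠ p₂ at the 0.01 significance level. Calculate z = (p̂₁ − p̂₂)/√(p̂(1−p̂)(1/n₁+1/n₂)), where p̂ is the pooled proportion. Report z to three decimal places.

z = 1.521

p̂₁ = 336/477 ≈ 0.70440, p̂₂ = 288/438 ≈ 0.65753.
Pooled p̂ = (336+288)/(477+438) = 624/915 = 0.68197.
SE = √(p̂(1−p̂)(1/n₁+1/n₂)) = √(0.68197·0.31803·0.00437954) = √(0.00094987) = 0.03082.
z = (0.70440 − 0.65753)/0.03082 = 0.04687/0.03082 = 1.521.
Two-sided p-value ≈ 2·Φ(−1.521) = 0.1283; since p > α = 0.01, fail to reject H₀.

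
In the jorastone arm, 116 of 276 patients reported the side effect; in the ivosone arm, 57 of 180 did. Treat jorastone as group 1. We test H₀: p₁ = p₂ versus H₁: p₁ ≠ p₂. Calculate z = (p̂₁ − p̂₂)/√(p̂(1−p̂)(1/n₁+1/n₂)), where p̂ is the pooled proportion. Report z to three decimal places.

z = 2.229

p̂₁ = 116/276 ≈ 0.42029, p̂₂ = 57/180 ≈ 0.31667.
Pooled p̂ = (116+57)/(276+180) = 173/456 = 0.37939.
SE = √(0.235452 × 0.00917874) = 0.04649.
z = (0.42029 − 0.31667)/0.04649 = 0.10362/0.04649 = 2.229.
p-value = 2·P(Z > 2.229) ≈ 0.0258.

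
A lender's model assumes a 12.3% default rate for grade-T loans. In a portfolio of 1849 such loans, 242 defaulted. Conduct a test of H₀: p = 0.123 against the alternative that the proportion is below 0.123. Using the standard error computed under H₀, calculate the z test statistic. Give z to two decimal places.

z = 1.03

p̂ = 242/1849 = 0.13088.
Under H₀, SE = √(0.123·0.877/1849) = √(5.83402e-05) = 0.00764.
z = (0.13088 − 0.123)/0.00764 = 0.00788/0.00764 = 1.03.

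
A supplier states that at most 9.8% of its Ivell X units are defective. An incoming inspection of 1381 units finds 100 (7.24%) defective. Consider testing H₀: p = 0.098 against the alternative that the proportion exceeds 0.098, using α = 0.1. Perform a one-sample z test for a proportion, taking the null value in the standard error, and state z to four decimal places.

z = -3.1984

p̂ = 100/1381 ≈ 0.0724113.
Standard error under H₀: √(0.098×0.902/1381) = 0.0080005.
z = (0.0724113 − 0.098)/0.0080005 = -0.0255887/0.0080005 = -3.1984.
p-value = P(Z > -3.198) ≈ 0.9993. With α = 0.1, fail to reject H₀.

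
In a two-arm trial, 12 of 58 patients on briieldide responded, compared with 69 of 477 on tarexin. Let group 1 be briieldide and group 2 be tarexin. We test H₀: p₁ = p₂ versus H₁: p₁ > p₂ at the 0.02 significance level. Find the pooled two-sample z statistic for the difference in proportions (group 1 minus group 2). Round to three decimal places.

z = 1.249

p̂₁ = 12/58 ≈ 0.20690, p̂₂ = 69/477 ≈ 0.14465.
Pooled p̂ = (12+69)/(58+477) = 81/535 = 0.15140.
SE = √(p̂(1−p̂)(1/n₁+1/n₂)) = √(0.15140·0.84860·0.0193378) = √(0.00248451) = 0.04984.
z = (0.20690 − 0.14465)/0.04984 = 0.06225/0.04984 = 1.249.
p-value = P(Z > 1.249) ≈ 0.1059, so at α = 0.02 we fail to reject H₀.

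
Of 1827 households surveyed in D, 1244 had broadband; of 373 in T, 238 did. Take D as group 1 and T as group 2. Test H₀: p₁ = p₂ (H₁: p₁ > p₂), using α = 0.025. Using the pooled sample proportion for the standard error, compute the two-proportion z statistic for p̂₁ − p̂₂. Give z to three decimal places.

z = 1.608

p̂₁ = 1244/1827 = 0.68090, p̂₂ = 238/373 = 0.63807.
Pooled p̂ = (1244+238)/(1827+373) = 1482/2200 = 0.67364.
SE = √(p̂(1−p̂)(1/n₁+1/n₂)) = √(0.67364·0.32636·0.00322831) = √(0.000709745) = 0.02664.
z = (0.68090 − 0.63807)/0.02664 = 0.04283/0.02664 = 1.608.
p-value = P(Z > 1.608) ≈ 0.0540. With α = 0.025, fail to reject H₀.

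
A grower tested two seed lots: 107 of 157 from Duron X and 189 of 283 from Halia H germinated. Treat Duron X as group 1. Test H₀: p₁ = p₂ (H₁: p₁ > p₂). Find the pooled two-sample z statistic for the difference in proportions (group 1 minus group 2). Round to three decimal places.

z = 0.293

p̂₁ = 107/157 = 0.68153, p̂₂ = 189/283 = 0.66784.
Pooled p̂ = (107+189)/(157+283) = 296/440 = 0.67273.
SE = √(p̂(1−p̂)(1/n₁+1/n₂)) = √(0.67273·0.32727·0.009903) = √(0.0021803) = 0.04669.
z = (0.68153 − 0.66784)/0.04669 = 0.01369/0.04669 = 0.293.
p-value = P(Z > 0.293) ≈ 0.3847.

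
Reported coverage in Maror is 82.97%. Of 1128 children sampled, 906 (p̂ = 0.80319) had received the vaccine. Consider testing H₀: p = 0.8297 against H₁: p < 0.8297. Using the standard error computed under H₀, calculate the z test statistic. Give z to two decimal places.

p̂ = 906/1128 ≈ 0.8032.
SE = √(p₀(1−p₀)/n) = √(0.1413/1128) = 0.0112.
z = (0.8032 − 0.8297)/0.0112 = -0.0265/0.0112 = -2.37.
p-value = P(Z < -2.368) ≈ 0.0089.

z = -2.37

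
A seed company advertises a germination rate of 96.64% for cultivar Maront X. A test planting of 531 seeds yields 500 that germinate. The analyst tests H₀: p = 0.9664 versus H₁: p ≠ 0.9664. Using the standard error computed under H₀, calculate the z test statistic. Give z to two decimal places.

p̂ = 500/531 ≈ 0.94162.
Under H₀, SE = √(0.9664·0.0336/531) = √(6.11507e-05) = 0.00782.
z = (0.94162 − 0.9664)/0.00782 = -0.02478/0.00782 = -3.17.
Two-sided p-value ≈ 2·Φ(−3.169) = 0.0015.

z = -3.17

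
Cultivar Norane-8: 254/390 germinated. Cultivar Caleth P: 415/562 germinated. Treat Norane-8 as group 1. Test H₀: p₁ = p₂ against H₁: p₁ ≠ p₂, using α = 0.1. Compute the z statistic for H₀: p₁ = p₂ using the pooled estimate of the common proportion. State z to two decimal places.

p̂₁ = 254/390 = 0.6513, p̂₂ = 415/562 = 0.7384.
Pooled p̂ = (254+415)/(390+562) = 669/952 = 0.7027.
SE = √(0.2089 × 0.00434346) = 0.0301.
z = (0.6513 − 0.7384)/0.0301 = -0.0871/0.0301 = -2.89.
Two-sided p-value ≈ 2·Φ(−2.893) = 0.0038. With α = 0.1, reject H₀.

z = -2.89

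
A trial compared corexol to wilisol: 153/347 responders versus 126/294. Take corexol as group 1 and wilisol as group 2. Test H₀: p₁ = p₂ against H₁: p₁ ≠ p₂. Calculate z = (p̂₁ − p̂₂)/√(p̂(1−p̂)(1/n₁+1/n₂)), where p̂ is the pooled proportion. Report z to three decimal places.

z = 0.314

p̂₁ = 153/347 ≈ 0.44092, p̂₂ = 126/294 ≈ 0.42857.
Pooled p̂ = (153+126)/(347+294) = 279/641 = 0.43526.
SE = √(p̂(1−p̂)(1/n₁+1/n₂)) = √(0.43526·0.56474·0.0062832) = √(0.00154446) = 0.03930.
z = (0.44092 − 0.42857)/0.03930 = 0.01235/0.03930 = 0.314.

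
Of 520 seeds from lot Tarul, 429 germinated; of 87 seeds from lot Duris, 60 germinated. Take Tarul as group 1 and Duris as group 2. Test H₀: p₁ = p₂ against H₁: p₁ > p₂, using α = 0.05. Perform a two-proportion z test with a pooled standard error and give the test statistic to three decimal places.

z = 2.953

p̂₁ = 429/520 = 0.825000, p̂₂ = 60/87 = 0.689655.
Pooled p̂ = (429+60)/(520+87) = 489/607 = 0.805601.
SE = √(p̂(1−p̂)(1/n₁+1/n₂)) = √(0.805601·0.194399·0.0134173) = √(0.00210126) = 0.045839.
z = (0.825000 − 0.689655)/0.045839 = 0.135345/0.045839 = 2.953.
p-value = P(Z > 2.953) ≈ 0.0016; since p < α = 0.05, reject H₀.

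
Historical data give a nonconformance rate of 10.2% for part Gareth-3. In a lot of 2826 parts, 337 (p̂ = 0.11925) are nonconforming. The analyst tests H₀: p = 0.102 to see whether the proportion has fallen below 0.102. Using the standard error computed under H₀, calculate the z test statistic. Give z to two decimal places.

p̂ = 337/2826 = 0.11925.
Under H₀, SE = √(0.102·0.898/2826) = √(3.24119e-05) = 0.00569.
z = (0.11925 − 0.102)/0.00569 = 0.01725/0.00569 = 3.03.
p-value = P(Z < 3.030) ≈ 0.9988.

z = 3.03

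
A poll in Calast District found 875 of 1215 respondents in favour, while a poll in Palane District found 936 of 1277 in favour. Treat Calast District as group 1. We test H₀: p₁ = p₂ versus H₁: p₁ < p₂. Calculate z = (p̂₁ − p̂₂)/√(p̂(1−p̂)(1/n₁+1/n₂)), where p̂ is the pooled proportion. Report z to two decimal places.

p̂₁ = 875/1215 = 0.7202, p̂₂ = 936/1277 = 0.7330.
Pooled p̂ = (875+936)/(1215+1277) = 1811/2492 = 0.7267.
SE = √(0.198596 × 0.00160613) = 0.0179.
z = (0.7202 − 0.7330)/0.0179 = -0.0128/0.0179 = -0.72.

z = -0.72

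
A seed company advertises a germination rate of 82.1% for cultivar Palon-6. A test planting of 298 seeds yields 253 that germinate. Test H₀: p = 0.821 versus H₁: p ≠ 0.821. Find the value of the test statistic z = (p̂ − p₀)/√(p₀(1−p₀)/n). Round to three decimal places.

z = 1.261

p̂ = 253/298 = 0.848993.
SE = √(p₀(1−p₀)/n) = √(0.14696/298) = 0.022207.
z = (0.848993 − 0.821)/0.022207 = 0.027993/0.022207 = 1.261.
p-value = 2·P(Z > 1.261) ≈ 0.2075.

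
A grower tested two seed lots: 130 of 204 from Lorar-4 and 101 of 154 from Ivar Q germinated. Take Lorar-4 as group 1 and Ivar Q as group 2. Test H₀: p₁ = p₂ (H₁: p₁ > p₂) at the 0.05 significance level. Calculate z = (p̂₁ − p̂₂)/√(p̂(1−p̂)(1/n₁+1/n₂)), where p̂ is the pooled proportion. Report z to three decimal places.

z = -0.364

p̂₁ = 130/204 ≈ 0.63725, p̂₂ = 101/154 ≈ 0.65584.
Pooled p̂ = (130+101)/(204+154) = 231/358 = 0.64525.
SE = √(p̂(1−p̂)(1/n₁+1/n₂)) = √(0.64525·0.35475·0.0113955) = √(0.00260845) = 0.05107.
z = (0.63725 − 0.65584)/0.05107 = -0.01859/0.05107 = -0.364.
p-value = P(Z > -0.364) ≈ 0.6421, so at α = 0.05 we fail to reject H₀.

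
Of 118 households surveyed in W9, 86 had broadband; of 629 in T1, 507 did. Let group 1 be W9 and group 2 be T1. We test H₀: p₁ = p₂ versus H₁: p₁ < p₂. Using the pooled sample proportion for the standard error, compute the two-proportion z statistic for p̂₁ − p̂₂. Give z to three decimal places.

z = -1.903

p̂₁ = 86/118 ≈ 0.72881, p̂₂ = 507/629 ≈ 0.80604.
Pooled p̂ = (86+507)/(118+629) = 593/747 = 0.79384.
SE = √(0.163657 × 0.0100644) = 0.04058.
z = (0.72881 − 0.80604)/0.04058 = -0.07723/0.04058 = -1.903.
p-value = P(Z < -1.903) ≈ 0.0285.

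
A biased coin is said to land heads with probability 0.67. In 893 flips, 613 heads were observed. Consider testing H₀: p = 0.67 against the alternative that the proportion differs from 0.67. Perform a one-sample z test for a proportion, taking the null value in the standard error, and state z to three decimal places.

z = 1.045

p̂ = 613/893 = 0.68645.
Under H₀, SE = √(0.67·0.33/893) = √(0.000247592) = 0.01574.
z = (0.68645 − 0.67)/0.01574 = 0.01645/0.01574 = 1.045.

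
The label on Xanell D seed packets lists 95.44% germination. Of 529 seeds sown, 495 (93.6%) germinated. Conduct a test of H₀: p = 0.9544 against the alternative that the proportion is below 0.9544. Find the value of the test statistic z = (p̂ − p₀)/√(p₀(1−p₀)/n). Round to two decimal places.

z = -2.06

p̂ = 495/529 = 0.93573.
Standard error under H₀: √(0.9544×0.0456/529) = 0.00907.
z = (0.93573 − 0.9544)/0.00907 = -0.01867/0.00907 = -2.06.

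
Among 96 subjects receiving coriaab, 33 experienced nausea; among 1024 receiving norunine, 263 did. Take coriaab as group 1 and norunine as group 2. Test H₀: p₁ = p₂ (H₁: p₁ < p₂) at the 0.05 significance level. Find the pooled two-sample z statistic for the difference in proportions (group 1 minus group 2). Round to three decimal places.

p̂₁ = 33/96 ≈ 0.343750, p̂₂ = 263/1024 ≈ 0.256836.
Pooled p̂ = (33+263)/(96+1024) = 296/1120 = 0.264286.
SE = √(p̂(1−p̂)(1/n₁+1/n₂)) = √(0.264286·0.735714·0.0113932) = √(0.00221529) = 0.047067.
z = (0.343750 − 0.256836)/0.047067 = 0.086914/0.047067 = 1.847.
p-value = P(Z < 1.847) ≈ 0.9676, so at α = 0.05 we fail to reject H₀.

z = 1.847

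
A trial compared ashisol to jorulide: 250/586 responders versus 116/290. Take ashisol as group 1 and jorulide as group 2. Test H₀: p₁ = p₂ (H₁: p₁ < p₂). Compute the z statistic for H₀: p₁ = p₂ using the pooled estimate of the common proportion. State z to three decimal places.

p̂₁ = 250/586 ≈ 0.42662, p̂₂ = 116/290 ≈ 0.40000.
Pooled p̂ = (250+116)/(586+290) = 366/876 = 0.41781.
SE = √(p̂(1−p̂)(1/n₁+1/n₂)) = √(0.41781·0.58219·0.00515476) = √(0.00125387) = 0.03541.
z = (0.42662 − 0.40000)/0.03541 = 0.02662/0.03541 = 0.752.
p-value = P(Z < 0.752) ≈ 0.7739.

z = 0.752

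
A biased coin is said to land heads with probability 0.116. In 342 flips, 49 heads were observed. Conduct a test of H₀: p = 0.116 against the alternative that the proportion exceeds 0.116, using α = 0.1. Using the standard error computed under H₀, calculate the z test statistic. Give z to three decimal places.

p̂ = 49/342 ≈ 0.143275.
Under H₀, SE = √(0.116·0.884/342) = √(0.000299836) = 0.017316.
z = (0.143275 − 0.116)/0.017316 = 0.027275/0.017316 = 1.575.
p-value = P(Z > 1.575) ≈ 0.0576; since p < α = 0.1, reject H₀.

z = 1.575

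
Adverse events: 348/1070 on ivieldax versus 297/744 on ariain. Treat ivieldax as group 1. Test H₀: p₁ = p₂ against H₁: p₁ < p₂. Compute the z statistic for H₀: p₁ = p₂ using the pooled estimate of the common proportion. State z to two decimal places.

p̂₁ = 348/1070 = 0.32523, p̂₂ = 297/744 = 0.39919.
Pooled p̂ = (348+297)/(1070+744) = 645/1814 = 0.35557.
SE = √(0.229139 × 0.00227867) = 0.02285.
z = (0.32523 − 0.39919)/0.02285 = -0.07396/0.02285 = -3.24.

z = -3.24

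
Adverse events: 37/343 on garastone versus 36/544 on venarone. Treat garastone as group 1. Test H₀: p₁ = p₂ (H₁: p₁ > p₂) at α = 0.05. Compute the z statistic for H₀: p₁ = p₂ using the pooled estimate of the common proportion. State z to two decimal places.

z = 2.20

p̂₁ = 37/343 ≈ 0.10787, p̂₂ = 36/544 ≈ 0.06618.
Pooled p̂ = (37+36)/(343+544) = 73/887 = 0.08230.
SE = √(p̂(1−p̂)(1/n₁+1/n₂)) = √(0.08230·0.91770·0.00475369) = √(0.00035903) = 0.01895.
z = (0.10787 − 0.06618)/0.01895 = 0.04169/0.01895 = 2.20.
p-value = P(Z > 2.200) ≈ 0.0139. With α = 0.05, reject H₀.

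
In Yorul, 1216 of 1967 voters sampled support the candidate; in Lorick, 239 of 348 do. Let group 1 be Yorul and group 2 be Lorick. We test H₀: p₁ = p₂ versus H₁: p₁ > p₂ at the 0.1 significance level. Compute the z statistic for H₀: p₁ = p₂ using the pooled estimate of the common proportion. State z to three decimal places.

z = -2.441

p̂₁ = 1216/1967 = 0.61820, p̂₂ = 239/348 = 0.68678.
Pooled p̂ = (1216+239)/(1967+348) = 1455/2315 = 0.62851.
SE = √(0.233485 × 0.00338195) = 0.02810.
z = (0.61820 − 0.68678)/0.02810 = -0.06858/0.02810 = -2.441.
p-value = P(Z > -2.441) ≈ 0.9927. With α = 0.1, fail to reject H₀.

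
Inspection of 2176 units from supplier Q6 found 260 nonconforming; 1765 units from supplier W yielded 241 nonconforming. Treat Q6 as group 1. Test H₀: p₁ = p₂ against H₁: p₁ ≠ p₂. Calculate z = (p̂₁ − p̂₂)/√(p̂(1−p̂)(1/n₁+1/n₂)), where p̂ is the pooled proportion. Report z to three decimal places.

p̂₁ = 260/2176 = 0.119485, p̂₂ = 241/1765 = 0.136544.
Pooled p̂ = (260+241)/(2176+1765) = 501/3941 = 0.127125.
SE = √(0.110964 × 0.00102613) = 0.010671.
z = (0.119485 − 0.136544)/0.010671 = -0.017059/0.010671 = -1.599.
p-value = 2·P(Z > 1.599) ≈ 0.1099.

z = -1.599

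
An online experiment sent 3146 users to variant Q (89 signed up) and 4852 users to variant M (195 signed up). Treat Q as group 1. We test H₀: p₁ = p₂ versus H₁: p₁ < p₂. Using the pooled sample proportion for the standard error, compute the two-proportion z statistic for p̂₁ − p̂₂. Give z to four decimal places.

p̂₁ = 89/3146 = 0.0282899, p̂₂ = 195/4852 = 0.0401896.
Pooled p̂ = (89+195)/(3146+4852) = 284/7998 = 0.0355089.
SE = √(0.034248 × 0.000523965) = 0.0042361.
z = (0.0282899 − 0.0401896)/0.0042361 = -0.0118997/0.0042361 = -2.8091.
p-value = P(Z < -2.809) ≈ 0.0025.

z = -2.8091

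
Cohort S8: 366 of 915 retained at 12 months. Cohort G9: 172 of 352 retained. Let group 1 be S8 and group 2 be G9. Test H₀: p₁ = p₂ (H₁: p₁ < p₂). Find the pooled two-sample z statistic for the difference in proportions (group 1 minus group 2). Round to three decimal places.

z = -2.859

p̂₁ = 366/915 ≈ 0.40000, p̂₂ = 172/352 ≈ 0.48864.
Pooled p̂ = (366+172)/(915+352) = 538/1267 = 0.42463.
SE = √(p̂(1−p̂)(1/n₁+1/n₂)) = √(0.42463·0.57537·0.00393381) = √(0.000961102) = 0.03100.
z = (0.40000 − 0.48864)/0.03100 = -0.08864/0.03100 = -2.859.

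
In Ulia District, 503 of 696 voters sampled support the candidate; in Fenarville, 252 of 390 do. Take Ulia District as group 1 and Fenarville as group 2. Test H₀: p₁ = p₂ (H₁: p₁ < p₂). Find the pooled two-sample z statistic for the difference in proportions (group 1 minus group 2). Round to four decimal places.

z = 2.6290

p̂₁ = 503/696 = 0.722701, p̂₂ = 252/390 = 0.646154.
Pooled p̂ = (503+252)/(696+390) = 755/1086 = 0.695212.
SE = √(p̂(1−p̂)(1/n₁+1/n₂)) = √(0.695212·0.304788·0.00400088) = √(0.000847757) = 0.029116.
z = (0.722701 − 0.646154)/0.029116 = 0.076547/0.029116 = 2.6290.
p-value = P(Z < 2.629) ≈ 0.9957.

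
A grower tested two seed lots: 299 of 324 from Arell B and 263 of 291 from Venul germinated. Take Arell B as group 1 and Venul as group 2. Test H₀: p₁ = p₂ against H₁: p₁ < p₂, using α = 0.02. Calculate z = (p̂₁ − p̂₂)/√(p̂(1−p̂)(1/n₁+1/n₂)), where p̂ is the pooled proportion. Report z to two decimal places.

z = 0.84

p̂₁ = 299/324 = 0.9228, p̂₂ = 263/291 = 0.9038.
Pooled p̂ = (299+263)/(324+291) = 562/615 = 0.9138.
SE = √(0.0787521 × 0.00652285) = 0.0227.
z = (0.9228 − 0.9038)/0.0227 = 0.0190/0.0227 = 0.84.
p-value = P(Z < 0.841) ≈ 0.7998. With α = 0.02, fail to reject H₀.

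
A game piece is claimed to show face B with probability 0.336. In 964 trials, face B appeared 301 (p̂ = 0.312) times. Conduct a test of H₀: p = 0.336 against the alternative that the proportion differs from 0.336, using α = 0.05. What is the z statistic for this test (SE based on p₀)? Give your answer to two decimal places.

p̂ = 301/964 = 0.31224.
Under H₀, SE = √(0.336·0.664/964) = √(0.000231436) = 0.01521.
z = (0.31224 − 0.336)/0.01521 = -0.02376/0.01521 = -1.56.
Two-sided p-value ≈ 2·Φ(−1.562) = 0.1183, so at α = 0.05 we fail to reject H₀.

z = -1.56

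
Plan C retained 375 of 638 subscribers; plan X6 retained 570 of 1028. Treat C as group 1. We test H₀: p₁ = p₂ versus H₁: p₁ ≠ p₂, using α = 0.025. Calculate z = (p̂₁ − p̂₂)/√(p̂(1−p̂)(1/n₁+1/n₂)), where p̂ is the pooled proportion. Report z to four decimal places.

p̂₁ = 375/638 ≈ 0.587774, p̂₂ = 570/1028 ≈ 0.554475.
Pooled p̂ = (375+570)/(638+1028) = 945/1666 = 0.567227.
SE = √(p̂(1−p̂)(1/n₁+1/n₂)) = √(0.567227·0.432773·0.00254016) = √(0.00062356) = 0.024971.
z = (0.587774 − 0.554475)/0.024971 = 0.033299/0.024971 = 1.3335.
Two-sided p-value ≈ 2·Φ(−1.334) = 0.1824. With α = 0.025, fail to reject H₀.

z = 1.3335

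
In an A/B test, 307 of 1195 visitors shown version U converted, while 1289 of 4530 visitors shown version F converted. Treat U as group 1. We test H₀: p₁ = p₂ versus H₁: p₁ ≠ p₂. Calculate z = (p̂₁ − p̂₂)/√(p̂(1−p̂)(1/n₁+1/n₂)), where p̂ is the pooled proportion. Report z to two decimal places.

p̂₁ = 307/1195 ≈ 0.25690, p̂₂ = 1289/4530 ≈ 0.28455.
Pooled p̂ = (307+1289)/(1195+4530) = 1596/5725 = 0.27878.
SE = √(0.201061 × 0.00105757) = 0.01458.
z = (0.25690 − 0.28455)/0.01458 = -0.02765/0.01458 = -1.90.

z = -1.90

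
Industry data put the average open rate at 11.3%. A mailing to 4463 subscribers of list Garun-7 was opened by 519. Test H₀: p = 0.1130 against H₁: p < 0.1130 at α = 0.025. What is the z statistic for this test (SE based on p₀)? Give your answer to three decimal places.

z = 0.694

p̂ = 519/4463 ≈ 0.11629.
SE = √(p₀(1−p₀)/n) = √(0.10023/4463) = 0.00474.
z = (0.11629 − 0.113)/0.00474 = 0.00329/0.00474 = 0.694.
p-value = P(Z < 0.694) ≈ 0.7562; since p > α = 0.025, fail to reject H₀.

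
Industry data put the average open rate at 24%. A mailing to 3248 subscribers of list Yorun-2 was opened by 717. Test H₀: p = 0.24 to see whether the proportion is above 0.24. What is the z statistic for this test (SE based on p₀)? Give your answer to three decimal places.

z = -2.569

p̂ = 717/3248 = 0.220751.
Under H₀, SE = √(0.24·0.76/3248) = √(5.61576e-05) = 0.007494.
z = (0.220751 − 0.24)/0.007494 = -0.019249/0.007494 = -2.569.
p-value = P(Z > -2.569) ≈ 0.9949.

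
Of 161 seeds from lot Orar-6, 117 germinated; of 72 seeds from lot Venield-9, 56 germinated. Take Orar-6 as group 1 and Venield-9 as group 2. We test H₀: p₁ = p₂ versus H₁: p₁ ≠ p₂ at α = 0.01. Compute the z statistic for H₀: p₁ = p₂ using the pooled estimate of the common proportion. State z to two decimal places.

z = -0.82

p̂₁ = 117/161 ≈ 0.7267, p̂₂ = 56/72 ≈ 0.7778.
Pooled p̂ = (117+56)/(161+72) = 173/233 = 0.7425.
SE = √(p̂(1−p̂)(1/n₁+1/n₂)) = √(0.7425·0.2575·0.0201001) = √(0.00384311) = 0.0620.
z = (0.7267 − 0.7778)/0.0620 = -0.0511/0.0620 = -0.82.
p-value = 2·P(Z > 0.824) ≈ 0.4101; since p > α = 0.01, fail to reject H₀.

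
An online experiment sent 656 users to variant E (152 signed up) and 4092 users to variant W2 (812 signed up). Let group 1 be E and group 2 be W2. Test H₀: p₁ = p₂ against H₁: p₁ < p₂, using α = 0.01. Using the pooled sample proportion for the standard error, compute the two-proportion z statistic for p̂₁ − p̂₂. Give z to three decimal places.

z = 1.967

p̂₁ = 152/656 = 0.231707, p̂₂ = 812/4092 = 0.198436.
Pooled p̂ = (152+812)/(656+4092) = 964/4748 = 0.203033.
SE = √(p̂(1−p̂)(1/n₁+1/n₂)) = √(0.203033·0.796967·0.00176877) = √(0.000286206) = 0.016918.
z = (0.231707 − 0.198436)/0.016918 = 0.033271/0.016918 = 1.967.
p-value = P(Z < 1.967) ≈ 0.9754; since p > α = 0.01, fail to reject H₀.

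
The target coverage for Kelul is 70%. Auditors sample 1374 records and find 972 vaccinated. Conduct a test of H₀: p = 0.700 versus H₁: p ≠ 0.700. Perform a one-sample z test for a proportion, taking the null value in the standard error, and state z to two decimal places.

z = 0.60

p̂ = 972/1374 ≈ 0.7074.
Under H₀, SE = √(0.7·0.3/1374) = √(0.000152838) = 0.0124.
z = (0.7074 − 0.7)/0.0124 = 0.0074/0.0124 = 0.60.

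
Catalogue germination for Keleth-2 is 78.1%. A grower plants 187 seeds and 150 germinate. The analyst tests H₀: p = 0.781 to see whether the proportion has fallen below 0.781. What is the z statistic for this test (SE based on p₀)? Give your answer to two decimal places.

p̂ = 150/187 = 0.8021.
SE = √(p₀(1−p₀)/n) = √(0.17104/187) = 0.0302.
z = (0.8021 − 0.781)/0.0302 = 0.0211/0.0302 = 0.70.
p-value = P(Z < 0.699) ≈ 0.7577.

z = 0.70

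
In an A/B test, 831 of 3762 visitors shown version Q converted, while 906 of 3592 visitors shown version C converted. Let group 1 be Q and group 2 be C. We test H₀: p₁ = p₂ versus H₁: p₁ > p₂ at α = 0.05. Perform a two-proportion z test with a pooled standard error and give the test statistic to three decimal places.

z = -3.162

p̂₁ = 831/3762 ≈ 0.22089, p̂₂ = 906/3592 ≈ 0.25223.
Pooled p̂ = (831+906)/(3762+3592) = 1737/7354 = 0.23620.
SE = √(0.180408 × 0.000544212) = 0.00991.
z = (0.22089 − 0.25223)/0.00991 = -0.03134/0.00991 = -3.162.
p-value = P(Z > -3.162) ≈ 0.9992, so at α = 0.05 we fail to reject H₀.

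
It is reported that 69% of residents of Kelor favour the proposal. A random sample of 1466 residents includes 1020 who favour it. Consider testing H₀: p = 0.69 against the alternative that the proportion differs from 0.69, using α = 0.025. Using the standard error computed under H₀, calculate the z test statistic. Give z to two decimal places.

p̂ = 1020/1466 ≈ 0.6958.
Standard error under H₀: √(0.69×0.31/1466) = 0.0121.
z = (0.6958 − 0.69)/0.0121 = 0.0058/0.0121 = 0.48.
p-value = 2·P(Z > 0.478) ≈ 0.6328; since p > α = 0.025, fail to reject H₀.

z = 0.48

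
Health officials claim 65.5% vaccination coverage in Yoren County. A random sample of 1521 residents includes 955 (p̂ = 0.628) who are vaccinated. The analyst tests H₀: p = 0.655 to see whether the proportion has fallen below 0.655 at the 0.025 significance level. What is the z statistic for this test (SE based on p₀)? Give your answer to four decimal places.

z = -2.2253

p̂ = 955/1521 = 0.627876.
Standard error under H₀: √(0.655×0.345/1521) = 0.012189.
z = (0.627876 − 0.655)/0.012189 = -0.027124/0.012189 = -2.2253.
p-value = P(Z < -2.225) ≈ 0.0130. With α = 0.025, reject H₀.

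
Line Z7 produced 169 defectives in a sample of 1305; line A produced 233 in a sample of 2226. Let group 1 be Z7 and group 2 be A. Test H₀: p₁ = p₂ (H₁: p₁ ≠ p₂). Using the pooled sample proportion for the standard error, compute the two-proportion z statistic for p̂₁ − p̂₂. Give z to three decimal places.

p̂₁ = 169/1305 = 0.129502, p̂₂ = 233/2226 = 0.104672.
Pooled p̂ = (169+233)/(1305+2226) = 402/3531 = 0.113849.
SE = √(0.100887 × 0.00121552) = 0.011074.
z = (0.129502 − 0.104672)/0.011074 = 0.024830/0.011074 = 2.242.

z = 2.242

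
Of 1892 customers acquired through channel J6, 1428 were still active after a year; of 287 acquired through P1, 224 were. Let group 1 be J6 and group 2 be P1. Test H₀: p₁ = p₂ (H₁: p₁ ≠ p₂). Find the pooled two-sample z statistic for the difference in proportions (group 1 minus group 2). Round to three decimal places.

z = -0.949

p̂₁ = 1428/1892 = 0.754757, p̂₂ = 224/287 = 0.780488.
Pooled p̂ = (1428+224)/(1892+287) = 1652/2179 = 0.758146.
SE = √(p̂(1−p̂)(1/n₁+1/n₂)) = √(0.758146·0.241854·0.00401286) = √(0.000735801) = 0.027126.
z = (0.754757 − 0.780488)/0.027126 = -0.025731/0.027126 = -0.949.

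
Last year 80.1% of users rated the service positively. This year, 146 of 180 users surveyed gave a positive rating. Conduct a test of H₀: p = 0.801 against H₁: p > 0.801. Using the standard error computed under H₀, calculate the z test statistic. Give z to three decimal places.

p̂ = 146/180 ≈ 0.81111.
Under H₀, SE = √(0.801·0.199/180) = √(0.00088555) = 0.02976.
z = (0.81111 − 0.801)/0.02976 = 0.01011/0.02976 = 0.340.
p-value = P(Z > 0.340) ≈ 0.3670.

z = 0.340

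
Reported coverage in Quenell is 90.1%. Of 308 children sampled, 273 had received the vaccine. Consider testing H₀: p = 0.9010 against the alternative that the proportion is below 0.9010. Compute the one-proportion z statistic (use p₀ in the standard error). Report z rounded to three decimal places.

p̂ = 273/308 ≈ 0.88636.
SE = √(p₀(1−p₀)/n) = √(0.089199/308) = 0.01702.
z = (0.88636 − 0.901)/0.01702 = -0.01464/0.01702 = -0.860.

z = -0.860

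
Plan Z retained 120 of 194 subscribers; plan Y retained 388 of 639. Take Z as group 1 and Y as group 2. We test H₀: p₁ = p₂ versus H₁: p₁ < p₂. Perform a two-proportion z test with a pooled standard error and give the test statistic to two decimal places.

p̂₁ = 120/194 = 0.61856, p̂₂ = 388/639 = 0.60720.
Pooled p̂ = (120+388)/(194+639) = 508/833 = 0.60984.
SE = √(p̂(1−p̂)(1/n₁+1/n₂)) = √(0.60984·0.39016·0.00671958) = √(0.00159882) = 0.03999.
z = (0.61856 − 0.60720)/0.03999 = 0.01136/0.03999 = 0.28.
p-value = P(Z < 0.284) ≈ 0.6118.

z = 0.28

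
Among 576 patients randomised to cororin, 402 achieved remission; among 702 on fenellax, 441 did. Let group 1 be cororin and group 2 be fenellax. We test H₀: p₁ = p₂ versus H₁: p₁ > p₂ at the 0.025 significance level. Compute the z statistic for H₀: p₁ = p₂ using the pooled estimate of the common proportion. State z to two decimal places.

p̂₁ = 402/576 ≈ 0.6979, p̂₂ = 441/702 ≈ 0.6282.
Pooled p̂ = (402+441)/(576+702) = 843/1278 = 0.6596.
SE = √(p̂(1−p̂)(1/n₁+1/n₂)) = √(0.6596·0.3404·0.00316061) = √(0.000709621) = 0.0266.
z = (0.6979 − 0.6282)/0.0266 = 0.0697/0.0266 = 2.62.
p-value = P(Z > 2.617) ≈ 0.0044; since p < α = 0.025, reject H₀.

z = 2.62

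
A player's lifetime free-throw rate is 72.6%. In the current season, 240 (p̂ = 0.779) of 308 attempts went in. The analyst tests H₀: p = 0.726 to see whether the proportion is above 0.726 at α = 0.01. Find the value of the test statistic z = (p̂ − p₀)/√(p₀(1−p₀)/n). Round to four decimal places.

z = 2.0942

p̂ = 240/308 ≈ 0.779221.
Standard error under H₀: √(0.726×0.274/308) = 0.025414.
z = (0.779221 − 0.726)/0.025414 = 0.053221/0.025414 = 2.0942.
p-value = P(Z > 2.094) ≈ 0.0181. With α = 0.01, fail to reject H₀.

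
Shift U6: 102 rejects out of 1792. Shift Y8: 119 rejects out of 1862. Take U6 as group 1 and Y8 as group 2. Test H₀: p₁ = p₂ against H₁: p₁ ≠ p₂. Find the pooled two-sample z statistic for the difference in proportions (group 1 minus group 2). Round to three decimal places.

z = -0.886

p̂₁ = 102/1792 = 0.05692, p̂₂ = 119/1862 = 0.06391.
Pooled p̂ = (102+119)/(1792+1862) = 221/3654 = 0.06048.
SE = √(0.0568236 × 0.00109509) = 0.00789.
z = (0.05692 − 0.06391)/0.00789 = -0.00699/0.00789 = -0.886.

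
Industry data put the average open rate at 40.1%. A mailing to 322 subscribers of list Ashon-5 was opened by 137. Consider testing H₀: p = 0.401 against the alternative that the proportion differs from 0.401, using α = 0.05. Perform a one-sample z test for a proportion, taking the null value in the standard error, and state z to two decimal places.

z = 0.90

p̂ = 137/322 ≈ 0.4255.
SE = √(p₀(1−p₀)/n) = √(0.2402/322) = 0.0273.
z = (0.4255 − 0.401)/0.0273 = 0.0245/0.0273 = 0.90.
Two-sided p-value ≈ 2·Φ(−0.896) = 0.3704. With α = 0.05, fail to reject H₀.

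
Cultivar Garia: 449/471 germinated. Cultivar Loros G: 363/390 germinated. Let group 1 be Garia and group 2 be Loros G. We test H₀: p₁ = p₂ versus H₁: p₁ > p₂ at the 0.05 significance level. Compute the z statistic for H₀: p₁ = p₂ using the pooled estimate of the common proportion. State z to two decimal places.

p̂₁ = 449/471 = 0.9533, p̂₂ = 363/390 = 0.9308.
Pooled p̂ = (449+363)/(471+390) = 812/861 = 0.9431.
SE = √(0.0536718 × 0.00468724) = 0.0159.
z = (0.9533 − 0.9308)/0.0159 = 0.0225/0.0159 = 1.42.
p-value = P(Z > 1.420) ≈ 0.0778. With α = 0.05, fail to reject H₀.

z = 1.42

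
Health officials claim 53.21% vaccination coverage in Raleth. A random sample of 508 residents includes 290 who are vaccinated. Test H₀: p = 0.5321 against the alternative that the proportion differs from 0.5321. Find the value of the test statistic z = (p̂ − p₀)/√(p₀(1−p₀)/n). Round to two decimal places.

p̂ = 290/508 = 0.57087.
SE = √(p₀(1−p₀)/n) = √(0.24897/508) = 0.02214.
z = (0.57087 − 0.5321)/0.02214 = 0.03877/0.02214 = 1.75.

z = 1.75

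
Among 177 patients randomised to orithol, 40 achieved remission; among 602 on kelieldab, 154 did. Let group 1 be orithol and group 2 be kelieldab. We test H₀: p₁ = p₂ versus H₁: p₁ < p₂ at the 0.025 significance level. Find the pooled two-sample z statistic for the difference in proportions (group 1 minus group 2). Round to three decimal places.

z = -0.807

p̂₁ = 40/177 = 0.225989, p̂₂ = 154/602 = 0.255814.
Pooled p̂ = (40+154)/(177+602) = 194/779 = 0.249037.
SE = √(0.187018 × 0.00731085) = 0.036976.
z = (0.225989 − 0.255814)/0.036976 = -0.029825/0.036976 = -0.807.
p-value = P(Z < -0.807) ≈ 0.2099; since p > α = 0.025, fail to reject H₀.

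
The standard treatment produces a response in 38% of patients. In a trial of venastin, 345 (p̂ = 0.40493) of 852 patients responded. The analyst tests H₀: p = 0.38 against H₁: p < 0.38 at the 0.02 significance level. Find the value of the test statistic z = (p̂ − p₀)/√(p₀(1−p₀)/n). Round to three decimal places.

z = 1.499

p̂ = 345/852 = 0.40493.
Standard error under H₀: √(0.38×0.62/852) = 0.01663.
z = (0.40493 − 0.38)/0.01663 = 0.02493/0.01663 = 1.499.
p-value = P(Z < 1.499) ≈ 0.9331, so at α = 0.02 we fail to reject H₀.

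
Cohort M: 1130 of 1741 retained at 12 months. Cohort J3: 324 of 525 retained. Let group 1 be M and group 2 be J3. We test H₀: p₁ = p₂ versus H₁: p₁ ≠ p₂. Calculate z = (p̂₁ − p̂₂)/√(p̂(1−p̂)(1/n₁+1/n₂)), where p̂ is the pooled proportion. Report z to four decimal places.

z = 1.3365

p̂₁ = 1130/1741 = 0.649052, p̂₂ = 324/525 = 0.617143.
Pooled p̂ = (1130+324)/(1741+525) = 1454/2266 = 0.641659.
SE = √(p̂(1−p̂)(1/n₁+1/n₂)) = √(0.641659·0.358341·0.00247914) = √(0.000570036) = 0.023875.
z = (0.649052 − 0.617143)/0.023875 = 0.031909/0.023875 = 1.3365.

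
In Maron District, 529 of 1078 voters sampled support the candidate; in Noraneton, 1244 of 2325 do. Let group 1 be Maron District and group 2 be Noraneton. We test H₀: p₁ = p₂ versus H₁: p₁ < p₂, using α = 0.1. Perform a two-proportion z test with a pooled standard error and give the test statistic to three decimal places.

p̂₁ = 529/1078 = 0.49072, p̂₂ = 1244/2325 = 0.53505.
Pooled p̂ = (529+1244)/(1078+2325) = 1773/3403 = 0.52101.
SE = √(0.249559 × 0.00135775) = 0.01841.
z = (0.49072 − 0.53505)/0.01841 = -0.04433/0.01841 = -2.408.
p-value = P(Z < -2.408) ≈ 0.0080. With α = 0.1, reject H₀.

z = -2.408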